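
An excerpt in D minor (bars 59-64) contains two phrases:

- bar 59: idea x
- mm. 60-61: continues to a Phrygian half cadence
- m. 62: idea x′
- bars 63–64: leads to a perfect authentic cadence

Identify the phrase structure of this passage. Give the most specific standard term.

parallel period

Phrase 1 ends with a Phrygian half cadence (weaker) and phrase 2 with a perfect authentic cadence (stronger): antecedent + consequent = a period.
The two phrases open with the same material (x / x′), so the period is parallel.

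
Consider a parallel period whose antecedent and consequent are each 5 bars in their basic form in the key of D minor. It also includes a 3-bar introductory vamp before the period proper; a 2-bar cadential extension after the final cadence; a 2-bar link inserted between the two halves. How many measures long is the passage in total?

Basic parallel period: 5 + 5 = 10 bars.
10 (basic form) + 3 (introduction) + 2 (cadential extension) + 2 (link) = 17.

17 measures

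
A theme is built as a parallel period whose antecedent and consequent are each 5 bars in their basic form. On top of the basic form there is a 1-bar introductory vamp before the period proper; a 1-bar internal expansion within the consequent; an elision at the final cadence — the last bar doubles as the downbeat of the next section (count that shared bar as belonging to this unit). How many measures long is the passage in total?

12 measures

Basic parallel period: 5 + 5 = 10 bars.
10 (basic form) + 1 (introduction) + 1 (internal expansion) = 12.
The elision shares a bar with the next section but does not change this unit's count.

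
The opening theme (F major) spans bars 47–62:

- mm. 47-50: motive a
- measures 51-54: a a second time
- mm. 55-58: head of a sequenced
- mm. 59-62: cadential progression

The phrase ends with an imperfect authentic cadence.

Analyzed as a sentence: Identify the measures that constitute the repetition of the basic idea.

measures 51–54

The presentation of a sentence is the basic idea (bars 47–50) plus its repetition (bars 51–54); the repetition of the basic idea is therefore mm. 51-54.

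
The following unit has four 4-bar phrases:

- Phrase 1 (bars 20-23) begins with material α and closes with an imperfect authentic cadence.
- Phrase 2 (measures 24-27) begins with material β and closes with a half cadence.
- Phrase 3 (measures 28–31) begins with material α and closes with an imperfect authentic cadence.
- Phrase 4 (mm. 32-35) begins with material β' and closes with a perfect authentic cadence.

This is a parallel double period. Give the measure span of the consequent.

measures 28–35

In a double period the first pair of phrases (ending half cadence) is the large antecedent and the second pair (ending perfect authentic cadence) is the large consequent; the consequent is measures 28–35.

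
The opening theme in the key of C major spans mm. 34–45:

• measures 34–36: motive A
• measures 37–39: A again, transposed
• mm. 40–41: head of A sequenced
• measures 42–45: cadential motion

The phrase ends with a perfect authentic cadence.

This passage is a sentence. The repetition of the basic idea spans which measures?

The presentation of a sentence is the basic idea (mm. 34–36) plus its repetition (mm. 37–39); the repetition of the basic idea is therefore mm. 37–39.

measures 37–39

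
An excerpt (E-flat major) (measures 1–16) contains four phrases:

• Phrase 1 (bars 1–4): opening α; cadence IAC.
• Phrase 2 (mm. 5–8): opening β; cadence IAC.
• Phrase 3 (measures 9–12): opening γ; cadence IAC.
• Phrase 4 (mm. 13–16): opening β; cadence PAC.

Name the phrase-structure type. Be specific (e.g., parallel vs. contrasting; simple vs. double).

contrasting double period

Four phrases in two halves: the first half (bars 1-8) ends with an imperfect authentic cadence, the second (mm. 9-16) with a perfect authentic cadence — a large antecedent–consequent pair, i.e. a double period.
Phrase 3 begins with different material from phrase 1, making it contrasting.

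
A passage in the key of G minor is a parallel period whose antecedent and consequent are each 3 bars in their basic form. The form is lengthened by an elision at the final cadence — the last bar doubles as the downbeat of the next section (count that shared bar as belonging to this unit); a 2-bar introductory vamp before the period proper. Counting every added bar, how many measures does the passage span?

8 measures

Basic parallel period: 3 + 3 = 6 bars.
6 (basic form) + 2 (introduction) = 8.
The elision shares a bar with the next section but does not change this unit's count.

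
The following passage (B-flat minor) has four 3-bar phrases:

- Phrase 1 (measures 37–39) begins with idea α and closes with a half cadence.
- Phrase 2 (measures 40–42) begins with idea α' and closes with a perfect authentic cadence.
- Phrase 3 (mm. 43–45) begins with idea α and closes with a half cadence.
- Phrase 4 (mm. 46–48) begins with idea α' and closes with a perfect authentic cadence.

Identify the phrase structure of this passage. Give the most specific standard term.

repeated period

The cadence pattern HC–PAC–HC–PAC is weak–strong twice, and phrases 3–4 restate phrases 1–2: a period heard twice, not a double period (which would end weakly at phrase 2).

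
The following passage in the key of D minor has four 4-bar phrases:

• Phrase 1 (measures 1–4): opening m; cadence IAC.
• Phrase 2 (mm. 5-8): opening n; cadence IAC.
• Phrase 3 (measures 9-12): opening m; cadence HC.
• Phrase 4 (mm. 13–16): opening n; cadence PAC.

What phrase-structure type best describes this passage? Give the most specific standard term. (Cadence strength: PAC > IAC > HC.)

parallel double period

Four phrases in two halves: the first half (mm. 1-8) ends with an imperfect authentic cadence, the second (mm. 9-16) with a perfect authentic cadence — a large antecedent–consequent pair, i.e. a double period.
Phrase 3 begins with the same material as phrase 1, making it parallel.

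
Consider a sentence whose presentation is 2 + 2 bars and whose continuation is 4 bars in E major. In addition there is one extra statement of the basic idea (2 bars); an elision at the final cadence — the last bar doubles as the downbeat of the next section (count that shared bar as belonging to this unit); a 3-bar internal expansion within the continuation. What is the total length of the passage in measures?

13 measures

Basic sentence: 2 + 2 + 4 = 8 bars.
8 (basic form) + 2 (extra statement) + 3 (internal expansion) = 13.
The elision shares a bar with the next section but does not change this unit's count.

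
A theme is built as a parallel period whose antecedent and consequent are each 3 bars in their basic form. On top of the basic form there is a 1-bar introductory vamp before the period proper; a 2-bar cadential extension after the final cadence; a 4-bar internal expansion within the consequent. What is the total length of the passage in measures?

13 measures

Basic parallel period: 3 + 3 = 6 bars.
6 (basic form) + 1 (introduction) + 2 (cadential extension) + 4 (internal expansion) = 13.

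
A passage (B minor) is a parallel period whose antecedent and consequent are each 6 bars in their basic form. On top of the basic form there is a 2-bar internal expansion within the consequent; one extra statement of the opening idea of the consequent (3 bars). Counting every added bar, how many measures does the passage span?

Basic parallel period: 6 + 6 = 12 bars.
12 (basic form) + 2 (internal expansion) + 3 (extra statement) = 17.

17 measures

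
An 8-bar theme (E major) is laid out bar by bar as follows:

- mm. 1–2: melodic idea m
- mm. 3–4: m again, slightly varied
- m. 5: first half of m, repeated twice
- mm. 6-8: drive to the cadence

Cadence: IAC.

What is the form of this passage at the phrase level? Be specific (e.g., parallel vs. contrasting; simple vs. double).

Basic idea (measures 1–2) + its repetition (bars 3–4) form the presentation; fragmentation and cadence (mm. 5-8) form the continuation — the 8-bar whole is a sentence.

sentence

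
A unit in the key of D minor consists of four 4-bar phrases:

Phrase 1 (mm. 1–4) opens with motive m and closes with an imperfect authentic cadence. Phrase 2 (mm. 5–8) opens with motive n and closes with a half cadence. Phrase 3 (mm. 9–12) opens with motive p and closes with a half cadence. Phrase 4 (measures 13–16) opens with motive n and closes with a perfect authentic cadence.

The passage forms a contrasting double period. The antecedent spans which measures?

In a double period the four phrases pair into a large antecedent (phrases 1–2, ending half cadence) and a large consequent (phrases 3–4, ending perfect authentic cadence). The antecedent spans mm. 1-8.

measures 1–8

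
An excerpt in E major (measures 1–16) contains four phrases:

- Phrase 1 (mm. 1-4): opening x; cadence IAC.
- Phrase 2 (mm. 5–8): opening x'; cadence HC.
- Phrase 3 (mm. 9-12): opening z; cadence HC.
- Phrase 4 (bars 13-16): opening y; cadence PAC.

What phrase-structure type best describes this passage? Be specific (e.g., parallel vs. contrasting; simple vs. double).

contrasting double period

Four phrases in two halves: the first half (bars 1-8) ends with a half cadence, the second (mm. 9–16) with a perfect authentic cadence — a large antecedent–consequent pair, i.e. a double period.
Phrase 3 begins with different material from phrase 1, making it contrasting.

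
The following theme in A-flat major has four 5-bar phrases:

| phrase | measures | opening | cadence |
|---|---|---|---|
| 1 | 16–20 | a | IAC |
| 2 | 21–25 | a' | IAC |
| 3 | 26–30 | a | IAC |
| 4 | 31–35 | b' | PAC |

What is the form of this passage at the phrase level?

Four phrases in two halves: the first half (bars 16–25) ends with an imperfect authentic cadence, the second (mm. 26–35) with a perfect authentic cadence — a large antecedent–consequent pair, i.e. a double period.
Phrase 3 begins with the same material as phrase 1, making it parallel.

parallel double period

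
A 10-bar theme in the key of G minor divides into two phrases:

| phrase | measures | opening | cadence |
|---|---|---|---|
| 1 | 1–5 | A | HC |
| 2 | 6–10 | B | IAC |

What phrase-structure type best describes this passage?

Phrase 1 ends with a half cadence (weaker) and phrase 2 with an imperfect authentic cadence (stronger): antecedent + consequent = a period.
The two phrases open with different material (A / B), so the period is contrasting.

contrasting period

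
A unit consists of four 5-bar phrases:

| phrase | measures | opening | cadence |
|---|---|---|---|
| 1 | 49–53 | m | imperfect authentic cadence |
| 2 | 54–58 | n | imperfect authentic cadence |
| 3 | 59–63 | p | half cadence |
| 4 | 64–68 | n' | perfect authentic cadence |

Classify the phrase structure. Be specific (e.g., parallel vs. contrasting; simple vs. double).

contrasting double period

Four phrases in two halves: the first half (measures 49–58) ends with an imperfect authentic cadence, the second (bars 59–68) with a perfect authentic cadence — a large antecedent–consequent pair, i.e. a double period.
Phrase 3 begins with different material from phrase 1, making it contrasting.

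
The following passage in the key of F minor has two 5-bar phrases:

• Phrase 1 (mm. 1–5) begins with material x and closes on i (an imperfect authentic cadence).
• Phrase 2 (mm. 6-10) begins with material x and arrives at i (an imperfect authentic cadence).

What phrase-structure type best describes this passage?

Both phrases have the same opening (x) and the same cadence (imperfect authentic cadence): the second is a restatement, not a consequent, so this is a repeated phrase rather than a period.

repeated phrase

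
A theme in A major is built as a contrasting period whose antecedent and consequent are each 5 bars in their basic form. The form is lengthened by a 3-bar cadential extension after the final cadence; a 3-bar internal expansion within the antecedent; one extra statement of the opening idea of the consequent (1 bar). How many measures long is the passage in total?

17 measures

Basic contrasting period: 5 + 5 = 10 bars.
10 (basic form) + 3 (cadential extension) + 3 (internal expansion) + 1 (extra statement) = 17.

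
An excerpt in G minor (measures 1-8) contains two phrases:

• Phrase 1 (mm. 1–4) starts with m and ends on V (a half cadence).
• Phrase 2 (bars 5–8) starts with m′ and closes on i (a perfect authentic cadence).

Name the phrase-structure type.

Phrase 1 ends with a half cadence (weaker) and phrase 2 with a perfect authentic cadence (stronger): antecedent + consequent = a period.
The two phrases open with the same material (m / m′), so the period is parallel.

parallel period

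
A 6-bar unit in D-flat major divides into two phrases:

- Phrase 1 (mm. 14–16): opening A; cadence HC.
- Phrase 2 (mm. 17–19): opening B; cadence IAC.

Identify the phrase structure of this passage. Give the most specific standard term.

contrasting period

Phrase 1 ends with a half cadence (weaker) and phrase 2 with an imperfect authentic cadence (stronger): antecedent + consequent = a period.
The two phrases open with different material (A / B), so the period is contrasting.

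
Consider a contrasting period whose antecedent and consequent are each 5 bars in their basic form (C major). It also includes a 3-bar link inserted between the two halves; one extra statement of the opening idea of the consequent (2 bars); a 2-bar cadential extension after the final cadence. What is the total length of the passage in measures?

17 measures

Basic contrasting period: 5 + 5 = 10 bars.
10 (basic form) + 3 (link) + 2 (extra statement) + 2 (cadential extension) = 17.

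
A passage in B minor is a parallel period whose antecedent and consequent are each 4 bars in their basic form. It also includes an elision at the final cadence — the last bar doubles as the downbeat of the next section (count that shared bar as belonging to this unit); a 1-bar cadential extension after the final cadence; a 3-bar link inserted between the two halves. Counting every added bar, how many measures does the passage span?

Basic parallel period: 4 + 4 = 8 bars.
8 (basic form) + 1 (cadential extension) + 3 (link) = 12.
The elision shares a bar with the next section but does not change this unit's count.

12 measures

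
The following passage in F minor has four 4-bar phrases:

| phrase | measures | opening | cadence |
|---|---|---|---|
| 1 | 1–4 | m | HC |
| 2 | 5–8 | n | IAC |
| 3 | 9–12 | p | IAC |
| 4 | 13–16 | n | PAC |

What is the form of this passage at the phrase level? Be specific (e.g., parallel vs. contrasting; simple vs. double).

Four phrases in two halves: the first half (mm. 1–8) ends with an imperfect authentic cadence, the second (mm. 9–16) with a perfect authentic cadence — a large antecedent–consequent pair, i.e. a double period.
Phrase 3 begins with different material from phrase 1, making it contrasting.

contrasting double period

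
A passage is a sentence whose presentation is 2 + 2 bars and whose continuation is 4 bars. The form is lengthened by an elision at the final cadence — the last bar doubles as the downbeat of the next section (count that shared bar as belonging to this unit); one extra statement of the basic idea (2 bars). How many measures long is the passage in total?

10 measures

Basic sentence: 2 + 2 + 4 = 8 bars.
8 (basic form) + 2 (extra statement) = 10.
The elision shares a bar with the next section but does not change this unit's count.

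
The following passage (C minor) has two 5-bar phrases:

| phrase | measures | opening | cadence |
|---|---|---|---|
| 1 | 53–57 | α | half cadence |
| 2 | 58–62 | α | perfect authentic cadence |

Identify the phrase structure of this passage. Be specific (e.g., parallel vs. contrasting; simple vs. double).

Phrase 1 ends with a half cadence (weaker) and phrase 2 with a perfect authentic cadence (stronger): antecedent + consequent = a period.
The two phrases open with the same material (α / α), so the period is parallel.

parallel period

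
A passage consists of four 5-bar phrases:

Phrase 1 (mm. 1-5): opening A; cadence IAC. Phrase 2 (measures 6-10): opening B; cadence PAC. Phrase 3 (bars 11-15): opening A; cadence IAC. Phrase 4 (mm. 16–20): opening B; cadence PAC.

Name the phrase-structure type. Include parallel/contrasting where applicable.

The cadence pattern IAC–PAC–IAC–PAC is weak–strong twice, and phrases 3–4 restate phrases 1–2: a period heard twice, not a double period (which would end weakly at phrase 2).

repeated period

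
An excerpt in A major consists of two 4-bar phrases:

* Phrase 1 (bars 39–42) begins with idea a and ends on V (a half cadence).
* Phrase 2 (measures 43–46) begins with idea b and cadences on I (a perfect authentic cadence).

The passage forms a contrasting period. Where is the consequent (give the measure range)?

The antecedent is the phrase ending with the weaker cadence (half cadence, phrase 1) and the consequent the one ending more conclusively (perfect authentic cadence, phrase 2); the consequent is bars 43–46.

measures 43–46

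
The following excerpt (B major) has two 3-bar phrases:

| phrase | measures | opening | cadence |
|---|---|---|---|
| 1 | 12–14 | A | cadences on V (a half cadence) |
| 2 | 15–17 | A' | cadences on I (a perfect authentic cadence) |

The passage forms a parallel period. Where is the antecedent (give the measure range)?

measures 12–14

The antecedent is the phrase ending with the weaker cadence (half cadence, phrase 1) and the consequent the one ending more conclusively (perfect authentic cadence, phrase 2); the antecedent is bars 12–14.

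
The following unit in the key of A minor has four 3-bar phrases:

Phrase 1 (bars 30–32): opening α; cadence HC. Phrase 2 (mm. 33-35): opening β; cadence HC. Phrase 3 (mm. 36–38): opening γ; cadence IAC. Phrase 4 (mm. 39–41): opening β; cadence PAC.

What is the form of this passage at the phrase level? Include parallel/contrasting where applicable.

contrasting double period

Four phrases in two halves: the first half (mm. 30–35) ends with a half cadence, the second (bars 36–41) with a perfect authentic cadence — a large antecedent–consequent pair, i.e. a double period.
Phrase 3 begins with different material from phrase 1, making it contrasting.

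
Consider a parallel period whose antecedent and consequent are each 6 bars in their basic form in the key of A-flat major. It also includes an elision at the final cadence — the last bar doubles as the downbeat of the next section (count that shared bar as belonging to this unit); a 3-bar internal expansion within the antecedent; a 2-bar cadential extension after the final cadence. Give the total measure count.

17 measures

Basic parallel period: 6 + 6 = 12 bars.
12 (basic form) + 3 (internal expansion) + 2 (cadential extension) = 17.
The elision shares a bar with the next section but does not change this unit's count.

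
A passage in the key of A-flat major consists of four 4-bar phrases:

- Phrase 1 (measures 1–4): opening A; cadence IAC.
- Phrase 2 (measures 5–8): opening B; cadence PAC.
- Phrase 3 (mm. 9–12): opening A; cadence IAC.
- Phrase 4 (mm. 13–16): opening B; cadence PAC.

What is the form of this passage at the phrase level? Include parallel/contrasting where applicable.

The cadence pattern IAC–PAC–IAC–PAC is weak–strong twice, and phrases 3–4 restate phrases 1–2: a period heard twice, not a double period (which would end weakly at phrase 2).

repeated period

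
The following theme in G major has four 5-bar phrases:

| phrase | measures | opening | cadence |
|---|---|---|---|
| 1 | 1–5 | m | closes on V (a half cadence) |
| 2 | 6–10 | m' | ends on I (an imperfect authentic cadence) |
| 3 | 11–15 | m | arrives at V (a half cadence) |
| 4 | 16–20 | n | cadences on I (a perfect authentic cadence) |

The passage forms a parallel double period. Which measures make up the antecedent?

measures 1–10

In a double period the first pair of phrases (ending imperfect authentic cadence) is the large antecedent and the second pair (ending perfect authentic cadence) is the large consequent; the antecedent is measures 1–10.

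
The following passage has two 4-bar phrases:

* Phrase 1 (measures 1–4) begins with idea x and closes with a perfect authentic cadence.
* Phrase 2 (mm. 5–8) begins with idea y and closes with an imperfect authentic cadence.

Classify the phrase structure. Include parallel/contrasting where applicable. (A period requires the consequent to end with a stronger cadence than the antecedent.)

The second phrase closes with an imperfect authentic cadence, which is not stronger than the first phrase's perfect authentic cadence; without a weak→strong cadential pair there is no antecedent–consequent relationship, so this is a phrase group rather than a period.

phrase group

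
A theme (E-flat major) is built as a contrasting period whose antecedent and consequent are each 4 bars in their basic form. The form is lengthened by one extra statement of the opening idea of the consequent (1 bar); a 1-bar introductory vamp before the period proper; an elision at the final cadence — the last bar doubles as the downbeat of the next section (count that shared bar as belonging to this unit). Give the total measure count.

10 measures

Basic contrasting period: 4 + 4 = 8 bars.
8 (basic form) + 1 (extra statement) + 1 (introduction) = 10.
The elision shares a bar with the next section but does not change this unit's count.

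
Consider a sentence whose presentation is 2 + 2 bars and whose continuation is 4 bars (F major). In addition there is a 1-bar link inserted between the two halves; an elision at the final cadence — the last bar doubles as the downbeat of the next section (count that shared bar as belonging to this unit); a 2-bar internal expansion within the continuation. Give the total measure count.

11 measures

Basic sentence: 2 + 2 + 4 = 8 bars.
8 (basic form) + 1 (link) + 2 (internal expansion) = 11.
The elision shares a bar with the next section but does not change this unit's count.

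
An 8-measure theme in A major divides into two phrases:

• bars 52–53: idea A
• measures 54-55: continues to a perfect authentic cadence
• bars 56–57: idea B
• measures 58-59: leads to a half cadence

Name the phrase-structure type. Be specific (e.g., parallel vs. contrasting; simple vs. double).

The second phrase closes with a half cadence, which is not stronger than the first phrase's perfect authentic cadence; without a weak→strong cadential pair there is no antecedent–consequent relationship, so this is a phrase group rather than a period.

phrase group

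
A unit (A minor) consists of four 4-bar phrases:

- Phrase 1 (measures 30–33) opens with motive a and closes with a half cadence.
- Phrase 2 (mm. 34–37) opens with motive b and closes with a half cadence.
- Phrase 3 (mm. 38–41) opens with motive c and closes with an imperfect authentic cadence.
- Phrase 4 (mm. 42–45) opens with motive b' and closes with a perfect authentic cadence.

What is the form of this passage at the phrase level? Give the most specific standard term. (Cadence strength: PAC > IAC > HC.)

Four phrases in two halves: the first half (measures 30-37) ends with a half cadence, the second (bars 38–45) with a perfect authentic cadence — a large antecedent–consequent pair, i.e. a double period.
Phrase 3 begins with different material from phrase 1, making it contrasting.

contrasting double period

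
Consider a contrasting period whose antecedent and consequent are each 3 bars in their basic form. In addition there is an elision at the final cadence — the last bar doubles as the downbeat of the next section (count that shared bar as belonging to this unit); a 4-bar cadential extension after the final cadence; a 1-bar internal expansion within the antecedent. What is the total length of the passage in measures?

11 measures

Basic contrasting period: 3 + 3 = 6 bars.
6 (basic form) + 4 (cadential extension) + 1 (internal expansion) = 11.
The elision shares a bar with the next section but does not change this unit's count.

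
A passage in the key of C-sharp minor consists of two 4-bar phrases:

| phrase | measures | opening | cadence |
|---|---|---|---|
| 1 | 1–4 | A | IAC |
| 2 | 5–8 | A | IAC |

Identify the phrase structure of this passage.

repeated phrase

Both phrases have the same opening (A) and the same cadence (imperfect authentic cadence): the second is a restatement, not a consequent, so this is a repeated phrase rather than a period.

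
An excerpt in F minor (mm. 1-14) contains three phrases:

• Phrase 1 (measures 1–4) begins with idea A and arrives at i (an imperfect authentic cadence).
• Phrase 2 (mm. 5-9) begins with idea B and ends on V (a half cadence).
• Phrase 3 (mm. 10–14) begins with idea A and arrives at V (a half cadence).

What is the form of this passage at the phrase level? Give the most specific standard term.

The final phrase closes with a half cadence, which is not stronger than the preceding half cadence; the 3 phrases lack an overall antecedent–consequent design and so form a phrase group.

phrase group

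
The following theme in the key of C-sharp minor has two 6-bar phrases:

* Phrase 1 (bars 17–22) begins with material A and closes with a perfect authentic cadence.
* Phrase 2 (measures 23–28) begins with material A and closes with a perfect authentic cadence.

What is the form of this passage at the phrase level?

Both phrases have the same opening (A) and the same cadence (perfect authentic cadence): the second is a restatement, not a consequent, so this is a repeated phrase rather than a period.

repeated phrase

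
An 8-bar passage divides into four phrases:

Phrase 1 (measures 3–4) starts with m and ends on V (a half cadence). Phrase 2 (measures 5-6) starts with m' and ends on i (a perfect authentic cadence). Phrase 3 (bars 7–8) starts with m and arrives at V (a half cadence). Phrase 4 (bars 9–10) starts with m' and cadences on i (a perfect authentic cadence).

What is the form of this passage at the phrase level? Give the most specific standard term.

The cadence pattern HC–PAC–HC–PAC is weak–strong twice, and phrases 3–4 restate phrases 1–2: a period heard twice, not a double period (which would end weakly at phrase 2).

repeated period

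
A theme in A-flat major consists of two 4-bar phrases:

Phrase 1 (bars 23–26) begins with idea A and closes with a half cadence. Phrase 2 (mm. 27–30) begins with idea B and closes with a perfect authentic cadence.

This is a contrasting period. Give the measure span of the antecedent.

measures 23–26

The phrase ending with the weaker cadence (half cadence) is the antecedent; the one ending more conclusively (perfect authentic cadence) is the consequent. The antecedent is measures 23–26.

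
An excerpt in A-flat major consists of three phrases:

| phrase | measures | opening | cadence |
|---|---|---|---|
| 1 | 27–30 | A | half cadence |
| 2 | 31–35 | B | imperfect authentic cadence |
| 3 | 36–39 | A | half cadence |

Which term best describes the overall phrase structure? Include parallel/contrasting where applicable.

The final phrase closes with a half cadence, which is not stronger than the preceding imperfect authentic cadence; the 3 phrases lack an overall antecedent–consequent design and so form a phrase group.

phrase group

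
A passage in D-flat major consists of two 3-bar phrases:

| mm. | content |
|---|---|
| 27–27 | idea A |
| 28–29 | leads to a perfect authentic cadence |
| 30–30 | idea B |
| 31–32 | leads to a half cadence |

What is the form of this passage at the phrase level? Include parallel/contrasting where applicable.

The second phrase closes with a half cadence, which is not stronger than the first phrase's perfect authentic cadence; without a weak→strong cadential pair there is no antecedent–consequent relationship, so this is a phrase group rather than a period.

phrase group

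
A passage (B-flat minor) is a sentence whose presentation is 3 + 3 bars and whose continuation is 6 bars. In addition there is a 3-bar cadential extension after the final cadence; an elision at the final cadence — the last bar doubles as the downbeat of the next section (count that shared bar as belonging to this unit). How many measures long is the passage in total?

15 measures

Basic sentence: 3 + 3 + 6 = 12 bars.
12 (basic form) + 3 (cadential extension) = 15.
The elision shares a bar with the next section but does not change this unit's count.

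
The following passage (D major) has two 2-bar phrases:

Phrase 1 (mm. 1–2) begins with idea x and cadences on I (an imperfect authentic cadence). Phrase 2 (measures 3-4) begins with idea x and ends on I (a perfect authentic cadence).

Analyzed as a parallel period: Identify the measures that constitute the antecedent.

measures 1–2

The antecedent is the phrase ending with the weaker cadence (imperfect authentic cadence, phrase 1) and the consequent the one ending more conclusively (perfect authentic cadence, phrase 2); the antecedent is mm. 1-2.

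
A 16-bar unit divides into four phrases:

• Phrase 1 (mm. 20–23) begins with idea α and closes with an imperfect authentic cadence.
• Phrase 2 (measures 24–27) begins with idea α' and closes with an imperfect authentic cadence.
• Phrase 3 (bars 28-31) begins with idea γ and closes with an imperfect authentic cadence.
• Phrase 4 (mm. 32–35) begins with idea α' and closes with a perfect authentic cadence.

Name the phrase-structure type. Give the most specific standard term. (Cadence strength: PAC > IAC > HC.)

contrasting double period

Four phrases in two halves: the first half (measures 20-27) ends with an imperfect authentic cadence, the second (bars 28-35) with a perfect authentic cadence — a large antecedent–consequent pair, i.e. a double period.
Phrase 3 begins with different material from phrase 1, making it contrasting.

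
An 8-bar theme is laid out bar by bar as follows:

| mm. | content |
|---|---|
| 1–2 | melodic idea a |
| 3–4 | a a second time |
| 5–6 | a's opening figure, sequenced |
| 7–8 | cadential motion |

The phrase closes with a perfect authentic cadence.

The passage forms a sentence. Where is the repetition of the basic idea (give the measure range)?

measures 3–4

The presentation of a sentence is the basic idea (measures 1–2) plus its repetition (bars 3–4); the repetition of the basic idea is therefore bars 3–4.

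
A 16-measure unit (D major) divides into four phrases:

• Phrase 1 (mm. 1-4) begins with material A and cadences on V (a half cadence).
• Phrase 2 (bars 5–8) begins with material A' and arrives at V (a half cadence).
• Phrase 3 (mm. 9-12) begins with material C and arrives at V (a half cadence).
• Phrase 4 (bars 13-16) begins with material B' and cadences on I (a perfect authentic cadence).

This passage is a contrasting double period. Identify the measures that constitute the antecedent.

measures 1–8

In a double period the four phrases pair into a large antecedent (phrases 1–2, ending half cadence) and a large consequent (phrases 3–4, ending perfect authentic cadence). The antecedent spans bars 1–8.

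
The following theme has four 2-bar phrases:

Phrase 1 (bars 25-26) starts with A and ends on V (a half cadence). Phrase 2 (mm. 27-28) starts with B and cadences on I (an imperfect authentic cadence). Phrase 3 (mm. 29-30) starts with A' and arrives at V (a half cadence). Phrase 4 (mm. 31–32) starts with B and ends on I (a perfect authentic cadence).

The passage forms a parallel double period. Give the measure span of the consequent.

In a double period the four phrases pair into a large antecedent (phrases 1–2, ending imperfect authentic cadence) and a large consequent (phrases 3–4, ending perfect authentic cadence). The consequent spans mm. 29–32.

measures 29–32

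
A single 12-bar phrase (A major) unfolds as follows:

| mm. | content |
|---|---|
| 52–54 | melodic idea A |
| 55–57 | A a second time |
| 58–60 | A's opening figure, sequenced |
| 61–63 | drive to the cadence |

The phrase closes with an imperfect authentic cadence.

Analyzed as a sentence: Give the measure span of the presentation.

The presentation of a sentence is the basic idea (bars 52–54) plus its repetition (mm. 55–57); the presentation is therefore bars 52–57.

measures 52–57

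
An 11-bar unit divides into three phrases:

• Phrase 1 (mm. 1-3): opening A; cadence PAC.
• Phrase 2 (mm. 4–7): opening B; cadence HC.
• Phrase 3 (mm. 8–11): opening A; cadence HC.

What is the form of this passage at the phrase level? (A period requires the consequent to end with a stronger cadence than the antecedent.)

The final phrase closes with a half cadence, which is not stronger than the preceding half cadence; the 3 phrases lack an overall antecedent–consequent design and so form a phrase group.

phrase group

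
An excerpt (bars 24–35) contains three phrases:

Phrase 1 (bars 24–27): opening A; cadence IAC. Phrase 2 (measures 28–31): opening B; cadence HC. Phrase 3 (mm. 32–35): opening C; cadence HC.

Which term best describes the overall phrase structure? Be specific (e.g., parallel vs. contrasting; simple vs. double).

The final phrase closes with a half cadence, which is not stronger than the preceding half cadence; the 3 phrases lack an overall antecedent–consequent design and so form a phrase group.

phrase group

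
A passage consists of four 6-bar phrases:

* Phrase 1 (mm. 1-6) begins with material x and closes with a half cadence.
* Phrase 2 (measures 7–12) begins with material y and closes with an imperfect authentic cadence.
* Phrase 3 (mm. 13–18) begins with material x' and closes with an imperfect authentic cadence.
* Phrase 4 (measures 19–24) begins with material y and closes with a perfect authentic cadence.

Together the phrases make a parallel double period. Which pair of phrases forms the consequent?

phrases 3 and 4

In a double period the first pair of phrases (ending imperfect authentic cadence) is the large antecedent and the second pair (ending perfect authentic cadence) is the large consequent; the consequent is phrases 3 and 4.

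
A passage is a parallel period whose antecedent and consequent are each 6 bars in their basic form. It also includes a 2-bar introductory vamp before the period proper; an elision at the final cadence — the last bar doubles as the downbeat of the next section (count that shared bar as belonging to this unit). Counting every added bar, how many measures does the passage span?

14 measures

Basic parallel period: 6 + 6 = 12 bars.
12 (basic form) + 2 (introduction) = 14.
The elision shares a bar with the next section but does not change this unit's count.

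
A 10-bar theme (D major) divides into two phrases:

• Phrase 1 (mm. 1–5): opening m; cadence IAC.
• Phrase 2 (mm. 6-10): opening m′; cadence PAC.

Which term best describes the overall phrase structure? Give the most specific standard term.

parallel period

Phrase 1 ends with an imperfect authentic cadence (weaker) and phrase 2 with a perfect authentic cadence (stronger): antecedent + consequent = a period.
The two phrases open with the same material (m / m′), so the period is parallel.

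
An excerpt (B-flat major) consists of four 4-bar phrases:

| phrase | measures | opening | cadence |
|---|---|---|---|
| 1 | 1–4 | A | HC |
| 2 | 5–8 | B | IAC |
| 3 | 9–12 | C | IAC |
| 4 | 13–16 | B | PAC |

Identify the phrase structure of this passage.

contrasting double period

Four phrases in two halves: the first half (mm. 1-8) ends with an imperfect authentic cadence, the second (bars 9–16) with a perfect authentic cadence — a large antecedent–consequent pair, i.e. a double period.
Phrase 3 begins with different material from phrase 1, making it contrasting.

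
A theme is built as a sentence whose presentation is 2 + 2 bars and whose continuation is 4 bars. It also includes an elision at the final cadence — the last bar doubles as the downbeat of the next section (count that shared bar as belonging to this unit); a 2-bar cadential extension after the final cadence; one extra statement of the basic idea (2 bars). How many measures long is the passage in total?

Basic sentence: 2 + 2 + 4 = 8 bars.
8 (basic form) + 2 (cadential extension) + 2 (extra statement) = 12.
The elision shares a bar with the next section but does not change this unit's count.

12 measures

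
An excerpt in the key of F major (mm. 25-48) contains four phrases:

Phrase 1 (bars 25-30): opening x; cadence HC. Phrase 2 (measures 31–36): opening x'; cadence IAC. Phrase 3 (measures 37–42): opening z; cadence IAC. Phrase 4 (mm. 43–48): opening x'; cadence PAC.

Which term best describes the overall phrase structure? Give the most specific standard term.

Four phrases in two halves: the first half (bars 25-36) ends with an imperfect authentic cadence, the second (mm. 37-48) with a perfect authentic cadence — a large antecedent–consequent pair, i.e. a double period.
Phrase 3 begins with different material from phrase 1, making it contrasting.

contrasting double period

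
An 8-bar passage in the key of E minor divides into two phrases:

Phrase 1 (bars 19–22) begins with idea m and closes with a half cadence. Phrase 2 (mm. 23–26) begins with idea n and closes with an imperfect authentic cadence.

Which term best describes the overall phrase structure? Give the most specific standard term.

Phrase 1 ends with a half cadence (weaker) and phrase 2 with an imperfect authentic cadence (stronger): antecedent + consequent = a period.
The two phrases open with different material (m / n), so the period is contrasting.

contrasting period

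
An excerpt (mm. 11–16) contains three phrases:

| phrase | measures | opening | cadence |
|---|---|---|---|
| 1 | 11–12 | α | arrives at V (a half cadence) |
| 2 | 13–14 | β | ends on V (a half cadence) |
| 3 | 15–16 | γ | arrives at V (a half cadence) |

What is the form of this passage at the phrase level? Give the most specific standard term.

The final phrase closes with a half cadence, which is not stronger than the preceding half cadence; the 3 phrases lack an overall antecedent–consequent design and so form a phrase group.

phrase group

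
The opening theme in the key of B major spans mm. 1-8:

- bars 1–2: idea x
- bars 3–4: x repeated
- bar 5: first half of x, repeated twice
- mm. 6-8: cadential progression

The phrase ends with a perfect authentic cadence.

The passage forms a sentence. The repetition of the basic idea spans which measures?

measures 3–4

The presentation of a sentence is the basic idea (bars 1–2) plus its repetition (mm. 3–4); the repetition of the basic idea is therefore mm. 3–4.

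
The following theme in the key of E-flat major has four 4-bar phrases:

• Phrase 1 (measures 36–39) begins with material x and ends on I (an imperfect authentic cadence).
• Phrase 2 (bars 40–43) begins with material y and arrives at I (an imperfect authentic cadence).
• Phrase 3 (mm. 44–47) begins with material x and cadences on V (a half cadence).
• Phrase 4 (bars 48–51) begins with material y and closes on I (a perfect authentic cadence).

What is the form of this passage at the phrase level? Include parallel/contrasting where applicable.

parallel double period

Four phrases in two halves: the first half (bars 36–43) ends with an imperfect authentic cadence, the second (mm. 44-51) with a perfect authentic cadence — a large antecedent–consequent pair, i.e. a double period.
Phrase 3 begins with the same material as phrase 1, making it parallel.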